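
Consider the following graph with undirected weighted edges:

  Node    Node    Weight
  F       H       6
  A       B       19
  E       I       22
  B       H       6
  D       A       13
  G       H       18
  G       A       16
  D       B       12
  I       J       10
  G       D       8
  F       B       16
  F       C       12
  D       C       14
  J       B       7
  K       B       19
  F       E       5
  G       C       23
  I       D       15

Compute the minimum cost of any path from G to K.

Candidate routes:
G → A → B → K: 16+19+19 = 54
G → D → B → K: 8+12+19 = 39
G → H → B → K: 18+6+19 = 43
The minimum is 39 via G → D → B → K.

39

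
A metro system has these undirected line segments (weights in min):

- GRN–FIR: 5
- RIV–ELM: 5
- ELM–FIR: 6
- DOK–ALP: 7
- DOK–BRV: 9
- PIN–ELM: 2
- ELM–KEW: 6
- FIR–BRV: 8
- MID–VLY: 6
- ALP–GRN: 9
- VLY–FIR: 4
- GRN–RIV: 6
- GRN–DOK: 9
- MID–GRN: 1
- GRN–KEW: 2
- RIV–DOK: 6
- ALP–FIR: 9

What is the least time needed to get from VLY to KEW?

9 min

Compare a few routes:
VLY → MID → GRN → KEW: 6+1+2 = 9
VLY → FIR → GRN → KEW: 4+5+2 = 11
VLY → FIR → ELM → KEW: 4+6+6 = 16
Cheapest is VLY → MID → GRN → KEW at 9 min.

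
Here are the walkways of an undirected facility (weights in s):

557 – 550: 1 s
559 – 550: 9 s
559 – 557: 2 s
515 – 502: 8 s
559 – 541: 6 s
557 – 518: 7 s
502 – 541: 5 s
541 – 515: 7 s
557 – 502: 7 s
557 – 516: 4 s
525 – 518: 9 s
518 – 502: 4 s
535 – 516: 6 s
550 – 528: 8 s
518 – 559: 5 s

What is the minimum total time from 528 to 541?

17 s

Shortest distances from 528:
528: 0
550: 8  (via 528)
557: 9  (via 550)
559: 11  (via 557)
516: 13  (via 557)
502: 16  (via 557)
518: 16  (via 557)
541: 17  (via 559)
Shortest route: 528 → 550 → 557 → 559 → 541 = 17 s.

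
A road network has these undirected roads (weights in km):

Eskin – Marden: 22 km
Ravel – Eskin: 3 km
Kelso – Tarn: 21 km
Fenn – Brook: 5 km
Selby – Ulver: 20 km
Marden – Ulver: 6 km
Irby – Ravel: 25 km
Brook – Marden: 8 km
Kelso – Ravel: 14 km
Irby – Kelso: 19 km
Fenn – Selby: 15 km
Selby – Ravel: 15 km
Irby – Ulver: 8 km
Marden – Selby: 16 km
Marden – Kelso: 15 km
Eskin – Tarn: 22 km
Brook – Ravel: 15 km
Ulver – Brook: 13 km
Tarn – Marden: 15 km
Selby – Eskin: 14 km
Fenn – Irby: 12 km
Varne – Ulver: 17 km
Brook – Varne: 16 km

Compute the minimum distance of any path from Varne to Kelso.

Shortest distances from Varne:
Varne: 0
Brook: 16  (via Varne)
Ulver: 17  (via Varne)
Fenn: 21  (via Brook)
Marden: 23  (via Ulver)
Irby: 25  (via Ulver)
Ravel: 31  (via Brook)
Eskin: 34  (via Ravel)
Selby: 36  (via Fenn)
Tarn: 38  (via Marden)
Kelso: 38  (via Marden)
Shortest route: Varne → Ulver → Marden → Kelso = 38 km.

38 km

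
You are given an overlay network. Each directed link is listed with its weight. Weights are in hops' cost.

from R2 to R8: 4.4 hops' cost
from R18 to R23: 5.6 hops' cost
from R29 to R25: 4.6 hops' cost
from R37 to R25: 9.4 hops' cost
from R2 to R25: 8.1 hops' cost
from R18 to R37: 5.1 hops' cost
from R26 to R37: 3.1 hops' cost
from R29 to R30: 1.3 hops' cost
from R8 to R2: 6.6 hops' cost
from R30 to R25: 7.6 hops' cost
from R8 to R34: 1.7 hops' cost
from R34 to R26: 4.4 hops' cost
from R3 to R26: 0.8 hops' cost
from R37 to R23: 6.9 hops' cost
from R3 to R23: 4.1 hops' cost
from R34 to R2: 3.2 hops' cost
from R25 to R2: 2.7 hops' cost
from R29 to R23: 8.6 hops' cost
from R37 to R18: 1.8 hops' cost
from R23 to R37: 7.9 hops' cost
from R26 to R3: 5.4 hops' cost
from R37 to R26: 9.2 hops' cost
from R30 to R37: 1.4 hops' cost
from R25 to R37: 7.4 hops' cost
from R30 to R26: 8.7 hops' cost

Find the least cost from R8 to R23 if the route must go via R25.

Shortest R8→R25: R8–R34–R2–R25 = 13
Best R25 to R23: R25–R37–R23 costing 14.3
Total via R25: 13 + 14.3 = 27.3 hops' cost.

27.3 hops' cost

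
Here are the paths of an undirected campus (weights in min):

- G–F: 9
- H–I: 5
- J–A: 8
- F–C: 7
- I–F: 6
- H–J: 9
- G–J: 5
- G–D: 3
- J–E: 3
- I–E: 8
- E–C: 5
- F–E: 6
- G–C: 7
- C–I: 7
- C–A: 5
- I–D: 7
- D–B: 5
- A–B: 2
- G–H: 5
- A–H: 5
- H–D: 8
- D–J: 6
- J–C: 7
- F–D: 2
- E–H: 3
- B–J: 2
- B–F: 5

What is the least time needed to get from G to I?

Compare a few routes:
G - D - I: 3+7 = 10
G - D - F - I: 3+2+6 = 11
Cheapest is G - D - I at 10 min.

10 min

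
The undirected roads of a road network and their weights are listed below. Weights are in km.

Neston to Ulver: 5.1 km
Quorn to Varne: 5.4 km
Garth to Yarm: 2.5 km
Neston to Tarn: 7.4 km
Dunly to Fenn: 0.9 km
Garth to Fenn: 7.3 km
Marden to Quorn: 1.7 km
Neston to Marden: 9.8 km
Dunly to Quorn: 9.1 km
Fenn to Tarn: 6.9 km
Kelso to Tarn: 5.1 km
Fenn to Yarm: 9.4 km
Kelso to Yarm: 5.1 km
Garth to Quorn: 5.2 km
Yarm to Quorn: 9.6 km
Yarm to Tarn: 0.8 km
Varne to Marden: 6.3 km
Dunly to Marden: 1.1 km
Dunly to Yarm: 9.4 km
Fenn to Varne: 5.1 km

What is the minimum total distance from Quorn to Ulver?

16.6 km

Enumerating some paths:
Quorn–Marden–Neston–Ulver: 1.7+9.8+5.1 = 16.6
Quorn–Yarm–Tarn–Neston–Ulver: 9.6+0.8+7.4+5.1 = 22.9
Quorn–Garth–Yarm–Tarn–Neston–Ulver: 5.2+2.5+0.8+7.4+5.1 = 21
Cheapest is Quorn–Marden–Neston–Ulver at 16.6 km.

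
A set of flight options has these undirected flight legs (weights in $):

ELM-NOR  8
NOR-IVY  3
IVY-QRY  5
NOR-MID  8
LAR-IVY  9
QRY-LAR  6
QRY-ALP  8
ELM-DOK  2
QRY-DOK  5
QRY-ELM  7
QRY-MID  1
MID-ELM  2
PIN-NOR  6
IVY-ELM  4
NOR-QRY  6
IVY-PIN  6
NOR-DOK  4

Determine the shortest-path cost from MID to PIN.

Settle nodes by increasing distance from MID:
MID: 0
QRY: 1  (via MID)
ELM: 2  (via MID)
DOK: 4  (via ELM)
IVY: 6  (via QRY)
LAR: 7  (via QRY)
NOR: 7  (via QRY)
ALP: 9  (via QRY)
PIN: 12  (via IVY)
Shortest route: MID–QRY–IVY–PIN = $12.

$12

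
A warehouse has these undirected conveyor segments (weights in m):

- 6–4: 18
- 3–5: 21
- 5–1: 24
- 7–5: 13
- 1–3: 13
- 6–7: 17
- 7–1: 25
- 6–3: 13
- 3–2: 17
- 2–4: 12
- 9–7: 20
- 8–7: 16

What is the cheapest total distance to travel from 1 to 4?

42 m

Enumerating some paths:
1 - 5 - 7 - 6 - 4: 24+13+17+18 = 72
1 - 3 - 2 - 4: 13+17+12 = 42
1 - 3 - 6 - 4: 13+13+18 = 44
1 - 7 - 6 - 4: 25+17+18 = 60
The minimum is 42 m via 1 - 3 - 2 - 4.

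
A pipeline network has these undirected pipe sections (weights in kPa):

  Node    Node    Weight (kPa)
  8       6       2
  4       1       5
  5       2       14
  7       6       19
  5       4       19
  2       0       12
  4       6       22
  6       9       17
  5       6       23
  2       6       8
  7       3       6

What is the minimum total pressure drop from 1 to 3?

Shortest distances from 1:
1: 0
4: 5  (via 1)
5: 24  (via 4)
6: 27  (via 4)
8: 29  (via 6)
2: 35  (via 6)
9: 44  (via 6)
7: 46  (via 6)
0: 47  (via 2)
3: 52  (via 7)
Shortest route: 1–4–6–7–3 = 52 kPa.

52 kPa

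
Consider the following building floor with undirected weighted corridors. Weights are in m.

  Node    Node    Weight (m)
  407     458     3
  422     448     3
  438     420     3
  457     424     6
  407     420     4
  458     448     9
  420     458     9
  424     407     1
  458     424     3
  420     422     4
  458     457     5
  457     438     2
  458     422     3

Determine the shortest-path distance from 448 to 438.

Running Dijkstra from 448:
448: 0
422: 3  (via 448)
458: 6  (via 422)
420: 7  (via 422)
424: 9  (via 458)
407: 9  (via 458)
438: 10  (via 420)
Shortest route: 448–422–420–438 = 10 m.

10 m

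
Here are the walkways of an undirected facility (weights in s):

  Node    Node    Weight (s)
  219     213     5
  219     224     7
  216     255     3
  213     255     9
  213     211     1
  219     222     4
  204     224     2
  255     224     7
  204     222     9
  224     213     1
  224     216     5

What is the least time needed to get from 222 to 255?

Shortest distances from 222:
222: 0
219: 4  (via 222)
213: 9  (via 219)
204: 9  (via 222)
211: 10  (via 213)
224: 10  (via 213)
216: 15  (via 224)
255: 17  (via 224)
Shortest route: 222–219–213–224–255 = 17 s.

17 s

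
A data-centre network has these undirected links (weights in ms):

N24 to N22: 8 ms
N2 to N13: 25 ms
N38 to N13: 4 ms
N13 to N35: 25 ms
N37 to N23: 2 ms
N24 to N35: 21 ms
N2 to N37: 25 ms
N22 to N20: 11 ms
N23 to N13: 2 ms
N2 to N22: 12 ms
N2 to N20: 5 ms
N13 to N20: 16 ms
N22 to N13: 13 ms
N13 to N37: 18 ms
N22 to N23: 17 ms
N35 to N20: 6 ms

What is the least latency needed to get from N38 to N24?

Candidate routes:
N38–N13–N23–N22–N24: 4+2+17+8 = 31
N38–N13–N20–N22–N24: 4+16+11+8 = 39
N38–N13–N22–N24: 4+13+8 = 25
N38–N13–N20–N2–N22–N24: 4+16+5+12+8 = 45
The minimum is 25 ms via N38–N13–N22–N24.

25 ms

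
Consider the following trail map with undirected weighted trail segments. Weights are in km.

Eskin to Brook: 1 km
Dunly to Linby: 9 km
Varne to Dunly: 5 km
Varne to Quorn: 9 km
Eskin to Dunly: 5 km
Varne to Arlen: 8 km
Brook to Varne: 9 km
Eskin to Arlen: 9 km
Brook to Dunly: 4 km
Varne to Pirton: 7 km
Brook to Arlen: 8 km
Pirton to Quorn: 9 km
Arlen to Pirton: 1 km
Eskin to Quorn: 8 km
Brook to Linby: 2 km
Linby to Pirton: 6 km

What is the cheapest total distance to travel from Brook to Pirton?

Settle nodes by increasing distance from Brook:
Brook: 0
Eskin: 1  (via Brook)
Linby: 2  (via Brook)
Dunly: 4  (via Brook)
Arlen: 8  (via Brook)
Pirton: 8  (via Linby)
Shortest route: Brook → Linby → Pirton = 8 km.

8 km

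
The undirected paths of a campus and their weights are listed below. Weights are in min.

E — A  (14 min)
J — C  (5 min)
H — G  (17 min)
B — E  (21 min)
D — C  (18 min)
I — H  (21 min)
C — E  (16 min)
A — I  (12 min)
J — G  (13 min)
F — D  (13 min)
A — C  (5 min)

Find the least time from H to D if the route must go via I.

56 min

Shortest H→I: H–I = 21
Best I to D: I–A–C–D costing 35
Total via I: 21 + 35 = 56 min.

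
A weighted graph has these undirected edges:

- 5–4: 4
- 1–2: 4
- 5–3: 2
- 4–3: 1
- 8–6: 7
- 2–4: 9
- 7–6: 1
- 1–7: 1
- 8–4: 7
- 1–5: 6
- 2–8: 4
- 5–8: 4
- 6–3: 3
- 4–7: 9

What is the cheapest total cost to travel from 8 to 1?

8

Enumerating some paths:
8 - 6 - 7 - 1: 7+1+1 = 9
8 - 2 - 1: 4+4 = 8
Cheapest is 8 - 2 - 1 at 8.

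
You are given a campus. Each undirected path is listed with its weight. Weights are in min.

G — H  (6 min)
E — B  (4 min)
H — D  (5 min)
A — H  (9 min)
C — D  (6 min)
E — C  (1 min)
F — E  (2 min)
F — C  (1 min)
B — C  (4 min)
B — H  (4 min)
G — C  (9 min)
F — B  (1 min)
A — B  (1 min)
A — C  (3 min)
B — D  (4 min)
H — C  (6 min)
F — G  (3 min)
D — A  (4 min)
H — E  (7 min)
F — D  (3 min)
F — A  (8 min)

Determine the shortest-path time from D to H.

5 min

Shortest distances from D:
D: 0
F: 3  (via D)
A: 4  (via D)
B: 4  (via D)
C: 4  (via F)
E: 5  (via F)
H: 5  (via D)
Shortest route: D → H = 5 min.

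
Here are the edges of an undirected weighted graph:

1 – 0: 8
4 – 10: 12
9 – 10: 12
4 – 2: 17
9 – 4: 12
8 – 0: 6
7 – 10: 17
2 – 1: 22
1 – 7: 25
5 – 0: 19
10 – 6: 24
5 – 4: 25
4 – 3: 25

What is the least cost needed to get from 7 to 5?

Compare a few routes:
7 → 1 → 0 → 5: 25+8+19 = 52
7 → 10 → 4 → 5: 17+12+25 = 54
Cheapest is 7 → 1 → 0 → 5 at 52.

52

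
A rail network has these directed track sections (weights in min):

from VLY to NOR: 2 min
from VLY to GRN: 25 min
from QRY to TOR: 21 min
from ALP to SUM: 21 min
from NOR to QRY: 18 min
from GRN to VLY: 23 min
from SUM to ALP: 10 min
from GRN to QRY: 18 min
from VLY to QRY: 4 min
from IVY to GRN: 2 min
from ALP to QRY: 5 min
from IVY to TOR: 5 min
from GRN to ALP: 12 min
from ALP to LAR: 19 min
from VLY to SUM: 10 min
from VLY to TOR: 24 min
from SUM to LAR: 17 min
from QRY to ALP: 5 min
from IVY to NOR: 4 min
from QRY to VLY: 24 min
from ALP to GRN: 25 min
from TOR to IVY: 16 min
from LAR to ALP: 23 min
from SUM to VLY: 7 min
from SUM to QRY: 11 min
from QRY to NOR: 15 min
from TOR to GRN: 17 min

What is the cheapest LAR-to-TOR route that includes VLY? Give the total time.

75 min

Shortest LAR→VLY: LAR–ALP–SUM–VLY = 51
Shortest VLY→TOR: VLY–TOR = 24
Total via VLY: 51 + 24 = 75 min.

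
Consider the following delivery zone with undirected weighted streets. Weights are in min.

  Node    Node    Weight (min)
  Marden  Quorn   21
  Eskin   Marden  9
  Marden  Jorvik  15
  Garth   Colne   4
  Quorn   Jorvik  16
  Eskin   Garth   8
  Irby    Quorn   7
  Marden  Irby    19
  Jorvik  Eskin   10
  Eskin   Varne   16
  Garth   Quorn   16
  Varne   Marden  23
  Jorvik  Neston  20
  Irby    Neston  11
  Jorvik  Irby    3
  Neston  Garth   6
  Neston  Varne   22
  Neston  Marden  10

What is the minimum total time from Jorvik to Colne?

Candidate routes:
Jorvik–Eskin–Garth–Colne: 10+8+4 = 22
Jorvik–Neston–Garth–Colne: 20+6+4 = 30
Jorvik–Irby–Quorn–Garth–Colne: 3+7+16+4 = 30
Jorvik–Irby–Neston–Garth–Colne: 3+11+6+4 = 24
Cheapest is Jorvik–Eskin–Garth–Colne at 22 min.

22 min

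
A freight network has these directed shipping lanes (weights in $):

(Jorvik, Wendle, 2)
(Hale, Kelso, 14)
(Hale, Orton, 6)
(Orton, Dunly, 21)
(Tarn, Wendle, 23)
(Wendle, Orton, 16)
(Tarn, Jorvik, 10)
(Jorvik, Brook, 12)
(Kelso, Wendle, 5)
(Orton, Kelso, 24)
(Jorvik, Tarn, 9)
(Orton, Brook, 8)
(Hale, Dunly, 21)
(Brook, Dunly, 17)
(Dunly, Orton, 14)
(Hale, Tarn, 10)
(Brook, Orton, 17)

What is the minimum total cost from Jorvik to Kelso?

Enumerating some paths:
Jorvik - Wendle - Orton - Kelso: 2+16+24 = 42
Jorvik - Brook - Orton - Kelso: 12+17+24 = 53
The minimum is $42 via Jorvik - Wendle - Orton - Kelso.

$42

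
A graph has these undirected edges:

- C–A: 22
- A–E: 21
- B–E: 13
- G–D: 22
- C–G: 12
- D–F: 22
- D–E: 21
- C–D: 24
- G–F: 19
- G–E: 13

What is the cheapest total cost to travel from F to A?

53

Candidate routes:
F → D → E → A: 22+21+21 = 64
F → D → C → A: 22+24+22 = 68
F → D → G → C → A: 22+22+12+22 = 78
F → G → C → A: 19+12+22 = 53
The minimum is 53 via F → G → C → A.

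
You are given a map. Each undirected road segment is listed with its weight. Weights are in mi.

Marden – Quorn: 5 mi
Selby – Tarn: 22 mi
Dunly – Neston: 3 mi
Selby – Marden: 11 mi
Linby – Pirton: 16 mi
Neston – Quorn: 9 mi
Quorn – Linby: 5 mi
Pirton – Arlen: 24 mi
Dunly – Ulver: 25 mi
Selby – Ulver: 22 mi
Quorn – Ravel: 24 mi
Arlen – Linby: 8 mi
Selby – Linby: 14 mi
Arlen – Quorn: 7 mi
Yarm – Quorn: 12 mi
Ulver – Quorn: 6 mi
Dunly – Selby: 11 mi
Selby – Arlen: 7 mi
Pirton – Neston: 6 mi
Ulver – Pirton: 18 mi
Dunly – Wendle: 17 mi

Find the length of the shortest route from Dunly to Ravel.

36 mi

Running Dijkstra from Dunly:
Dunly: 0
Neston: 3  (via Dunly)
Pirton: 9  (via Neston)
Selby: 11  (via Dunly)
Quorn: 12  (via Neston)
Linby: 17  (via Quorn)
Wendle: 17  (via Dunly)
Marden: 17  (via Quorn)
Arlen: 18  (via Selby)
Ulver: 18  (via Quorn)
Yarm: 24  (via Quorn)
Tarn: 33  (via Selby)
Ravel: 36  (via Quorn)
Shortest route: Dunly–Neston–Quorn–Ravel = 36 mi.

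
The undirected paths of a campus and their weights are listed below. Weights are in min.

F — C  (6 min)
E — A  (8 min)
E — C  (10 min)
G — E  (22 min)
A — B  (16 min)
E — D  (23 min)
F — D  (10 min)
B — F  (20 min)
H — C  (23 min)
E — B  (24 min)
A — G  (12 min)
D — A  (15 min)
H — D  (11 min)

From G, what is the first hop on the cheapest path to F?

Enumerating some paths:
G - A - D - F: 12+15+10 = 37
G - E - C - F: 22+10+6 = 38
G - A - B - F: 12+16+20 = 48
G - A - E - C - F: 12+8+10+6 = 36
Cheapest is G - A - E - C - F at 36 min.
So from G the first move is to A.

A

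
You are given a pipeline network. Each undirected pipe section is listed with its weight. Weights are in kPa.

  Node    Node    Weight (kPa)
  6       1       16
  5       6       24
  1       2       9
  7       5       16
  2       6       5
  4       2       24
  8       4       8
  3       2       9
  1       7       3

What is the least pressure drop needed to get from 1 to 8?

Shortest distances from 1:
1: 0
7: 3  (via 1)
2: 9  (via 1)
6: 14  (via 2)
3: 18  (via 2)
5: 19  (via 7)
4: 33  (via 2)
8: 41  (via 4)
Shortest route: 1–2–4–8 = 41 kPa.

41 kPa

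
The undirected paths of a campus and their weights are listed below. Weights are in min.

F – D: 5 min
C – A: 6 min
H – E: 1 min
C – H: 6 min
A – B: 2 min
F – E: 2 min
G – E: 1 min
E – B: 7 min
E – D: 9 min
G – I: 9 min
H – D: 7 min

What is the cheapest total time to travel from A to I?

19 min

Settle nodes by increasing distance from A:
A: 0
B: 2  (via A)
C: 6  (via A)
E: 9  (via B)
G: 10  (via E)
H: 10  (via E)
F: 11  (via E)
D: 16  (via F)
I: 19  (via G)
Shortest route: A–B–E–G–I = 19 min.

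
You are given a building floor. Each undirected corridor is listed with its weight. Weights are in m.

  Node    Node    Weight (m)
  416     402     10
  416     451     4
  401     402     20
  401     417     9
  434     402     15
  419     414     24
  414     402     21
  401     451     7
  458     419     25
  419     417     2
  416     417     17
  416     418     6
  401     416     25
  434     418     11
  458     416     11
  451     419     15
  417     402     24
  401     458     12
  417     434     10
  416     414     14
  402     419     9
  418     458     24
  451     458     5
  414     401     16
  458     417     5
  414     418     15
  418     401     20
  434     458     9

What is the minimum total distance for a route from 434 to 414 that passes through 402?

36 m

Shortest 434→402: 434–402 = 15
Shortest 402→414: 402–414 = 21
Total via 402: 15 + 21 = 36 m.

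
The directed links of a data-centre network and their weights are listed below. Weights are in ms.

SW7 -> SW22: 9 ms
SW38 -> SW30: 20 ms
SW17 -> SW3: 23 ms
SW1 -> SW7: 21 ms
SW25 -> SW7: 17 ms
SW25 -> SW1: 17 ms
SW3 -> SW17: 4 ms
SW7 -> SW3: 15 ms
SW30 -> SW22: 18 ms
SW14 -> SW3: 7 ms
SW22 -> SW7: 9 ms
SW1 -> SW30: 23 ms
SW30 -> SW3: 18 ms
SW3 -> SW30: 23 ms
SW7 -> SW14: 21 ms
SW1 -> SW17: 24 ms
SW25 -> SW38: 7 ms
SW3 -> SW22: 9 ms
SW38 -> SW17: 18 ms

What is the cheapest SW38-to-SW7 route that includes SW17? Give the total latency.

Shortest SW38→SW17: SW38–SW17 = 18
Best SW17 to SW7: SW17–SW3–SW22–SW7 costing 41
Total via SW17: 18 + 41 = 59 ms.

59 ms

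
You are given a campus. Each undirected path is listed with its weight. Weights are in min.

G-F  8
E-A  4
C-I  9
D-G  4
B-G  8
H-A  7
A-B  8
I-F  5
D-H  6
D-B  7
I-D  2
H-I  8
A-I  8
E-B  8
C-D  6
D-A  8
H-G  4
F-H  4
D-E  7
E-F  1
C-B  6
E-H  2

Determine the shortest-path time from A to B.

Settle nodes by increasing distance from A:
A: 0
E: 4  (via A)
F: 5  (via E)
H: 6  (via E)
B: 8  (via A)
Shortest route: A → B = 8 min.

8 min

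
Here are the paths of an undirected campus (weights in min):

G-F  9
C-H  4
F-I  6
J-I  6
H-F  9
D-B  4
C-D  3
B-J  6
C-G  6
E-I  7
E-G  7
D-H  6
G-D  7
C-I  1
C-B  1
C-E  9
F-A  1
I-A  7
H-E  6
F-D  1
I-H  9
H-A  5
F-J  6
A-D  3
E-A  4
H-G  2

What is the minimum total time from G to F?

Compare a few routes:
G → F: 9 = 9
G → H → A → F: 2+5+1 = 8
The minimum is 8 min via G → H → A → F.

8 min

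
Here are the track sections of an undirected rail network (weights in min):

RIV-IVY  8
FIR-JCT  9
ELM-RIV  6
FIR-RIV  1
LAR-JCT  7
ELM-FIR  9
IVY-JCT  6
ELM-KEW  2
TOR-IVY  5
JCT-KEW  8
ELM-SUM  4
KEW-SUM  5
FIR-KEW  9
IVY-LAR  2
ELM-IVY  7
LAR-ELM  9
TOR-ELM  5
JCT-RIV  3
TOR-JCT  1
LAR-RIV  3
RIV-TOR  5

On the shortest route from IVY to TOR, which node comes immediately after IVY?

Enumerating some paths:
IVY → TOR: 5 = 5
IVY → LAR → RIV → JCT → TOR: 2+3+3+1 = 9
IVY → JCT → TOR: 6+1 = 7
IVY → LAR → RIV → TOR: 2+3+5 = 10
The minimum is 5 min via IVY → TOR.
So from IVY the first move is to TOR.

TOR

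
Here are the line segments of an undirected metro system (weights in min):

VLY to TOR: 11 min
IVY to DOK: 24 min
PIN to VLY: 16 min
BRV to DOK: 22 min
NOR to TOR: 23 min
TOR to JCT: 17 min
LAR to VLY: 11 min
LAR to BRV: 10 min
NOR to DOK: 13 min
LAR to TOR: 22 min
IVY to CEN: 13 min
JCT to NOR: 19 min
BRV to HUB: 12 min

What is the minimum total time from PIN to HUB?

49 min

Settle nodes by increasing distance from PIN:
PIN: 0
VLY: 16  (via PIN)
LAR: 27  (via VLY)
TOR: 27  (via VLY)
BRV: 37  (via LAR)
JCT: 44  (via TOR)
HUB: 49  (via BRV)
Shortest route: PIN → VLY → LAR → BRV → HUB = 49 min.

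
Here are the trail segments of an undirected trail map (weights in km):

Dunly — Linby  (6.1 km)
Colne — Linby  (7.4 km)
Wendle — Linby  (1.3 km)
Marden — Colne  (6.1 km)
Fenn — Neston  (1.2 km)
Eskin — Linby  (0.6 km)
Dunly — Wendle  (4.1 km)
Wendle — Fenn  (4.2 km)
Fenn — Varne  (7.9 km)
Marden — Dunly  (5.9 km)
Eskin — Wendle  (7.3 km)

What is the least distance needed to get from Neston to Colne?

Shortest distances from Neston:
Neston: 0
Fenn: 1.2  (via Neston)
Wendle: 5.4  (via Fenn)
Linby: 6.7  (via Wendle)
Eskin: 7.3  (via Linby)
Varne: 9.1  (via Fenn)
Dunly: 9.5  (via Wendle)
Colne: 14.1  (via Linby)
Shortest route: Neston–Fenn–Wendle–Linby–Colne = 14.1 km.

14.1 km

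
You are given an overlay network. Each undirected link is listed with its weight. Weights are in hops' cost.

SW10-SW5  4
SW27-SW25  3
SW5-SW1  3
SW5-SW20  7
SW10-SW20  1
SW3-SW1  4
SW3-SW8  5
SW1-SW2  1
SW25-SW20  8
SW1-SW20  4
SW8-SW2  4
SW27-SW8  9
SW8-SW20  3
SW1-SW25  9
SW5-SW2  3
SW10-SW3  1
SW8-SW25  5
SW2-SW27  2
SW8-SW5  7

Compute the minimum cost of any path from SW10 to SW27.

Enumerating some paths:
SW10 - SW5 - SW2 - SW27: 4+3+2 = 9
SW10 - SW3 - SW1 - SW2 - SW27: 1+4+1+2 = 8
SW10 - SW5 - SW1 - SW2 - SW27: 4+3+1+2 = 10
The minimum is 8 hops' cost via SW10 - SW3 - SW1 - SW2 - SW27.

8 hops' cost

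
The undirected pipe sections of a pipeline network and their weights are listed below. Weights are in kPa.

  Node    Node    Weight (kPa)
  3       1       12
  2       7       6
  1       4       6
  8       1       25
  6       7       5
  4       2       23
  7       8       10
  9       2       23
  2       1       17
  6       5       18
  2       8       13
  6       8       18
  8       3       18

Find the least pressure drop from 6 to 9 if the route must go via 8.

51 kPa

Best 6 to 8: 6 → 7 → 8 costing 15
Shortest 8→9: 8 → 2 → 9 = 36
Total via 8: 15 + 36 = 51 kPa.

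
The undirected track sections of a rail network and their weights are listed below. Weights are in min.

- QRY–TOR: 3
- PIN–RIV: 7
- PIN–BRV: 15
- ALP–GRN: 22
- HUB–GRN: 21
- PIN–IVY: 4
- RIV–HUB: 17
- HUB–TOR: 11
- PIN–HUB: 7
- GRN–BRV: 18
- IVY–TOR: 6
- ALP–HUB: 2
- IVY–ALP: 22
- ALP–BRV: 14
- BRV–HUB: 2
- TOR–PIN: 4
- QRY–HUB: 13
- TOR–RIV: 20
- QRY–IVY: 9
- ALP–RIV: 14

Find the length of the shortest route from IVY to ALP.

13 min

Shortest distances from IVY:
IVY: 0
PIN: 4  (via IVY)
TOR: 6  (via IVY)
QRY: 9  (via IVY)
HUB: 11  (via PIN)
RIV: 11  (via PIN)
ALP: 13  (via HUB)
Shortest route: IVY–PIN–HUB–ALP = 13 min.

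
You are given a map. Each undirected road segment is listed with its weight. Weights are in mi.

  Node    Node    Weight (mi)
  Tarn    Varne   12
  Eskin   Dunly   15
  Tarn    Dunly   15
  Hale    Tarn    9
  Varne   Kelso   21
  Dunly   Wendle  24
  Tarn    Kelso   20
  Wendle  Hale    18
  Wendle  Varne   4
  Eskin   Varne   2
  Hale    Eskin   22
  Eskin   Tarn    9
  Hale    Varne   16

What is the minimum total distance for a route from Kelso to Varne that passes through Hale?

45 mi

Shortest Kelso→Hale: Kelso → Tarn → Hale = 29
Best Hale to Varne: Hale → Varne costing 16
Total via Hale: 29 + 16 = 45 mi.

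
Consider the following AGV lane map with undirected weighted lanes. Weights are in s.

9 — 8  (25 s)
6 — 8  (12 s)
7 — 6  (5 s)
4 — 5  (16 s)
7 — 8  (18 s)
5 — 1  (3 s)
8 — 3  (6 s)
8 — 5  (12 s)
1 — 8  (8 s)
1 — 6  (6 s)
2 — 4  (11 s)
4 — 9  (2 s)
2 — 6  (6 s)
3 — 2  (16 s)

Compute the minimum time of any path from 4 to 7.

Running Dijkstra from 4:
4: 0
9: 2  (via 4)
2: 11  (via 4)
5: 16  (via 4)
6: 17  (via 2)
1: 19  (via 5)
7: 22  (via 6)
Shortest route: 4 → 2 → 6 → 7 = 22 s.

22 s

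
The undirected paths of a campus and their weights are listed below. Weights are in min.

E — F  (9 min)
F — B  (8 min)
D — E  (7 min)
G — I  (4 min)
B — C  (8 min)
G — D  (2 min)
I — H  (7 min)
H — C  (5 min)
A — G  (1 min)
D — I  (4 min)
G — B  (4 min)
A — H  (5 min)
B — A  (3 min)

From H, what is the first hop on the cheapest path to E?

A

Candidate routes:
H–I–D–E: 7+4+7 = 18
H–A–G–D–E: 5+1+2+7 = 15
H–A–G–I–D–E: 5+1+4+4+7 = 21
H–I–G–D–E: 7+4+2+7 = 20
The minimum is 15 min via H–A–G–D–E.
So from H the first move is to A.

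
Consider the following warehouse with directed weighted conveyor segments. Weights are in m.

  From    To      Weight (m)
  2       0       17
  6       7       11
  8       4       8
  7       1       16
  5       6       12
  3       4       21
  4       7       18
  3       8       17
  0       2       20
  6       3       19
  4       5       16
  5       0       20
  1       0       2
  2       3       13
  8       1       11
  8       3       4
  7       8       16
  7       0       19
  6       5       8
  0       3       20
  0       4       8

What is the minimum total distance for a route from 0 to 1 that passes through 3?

48 m

Best 0 to 3: 0–3 costing 20
Best 3 to 1: 3–8–1 costing 28
Total via 3: 20 + 28 = 48 m.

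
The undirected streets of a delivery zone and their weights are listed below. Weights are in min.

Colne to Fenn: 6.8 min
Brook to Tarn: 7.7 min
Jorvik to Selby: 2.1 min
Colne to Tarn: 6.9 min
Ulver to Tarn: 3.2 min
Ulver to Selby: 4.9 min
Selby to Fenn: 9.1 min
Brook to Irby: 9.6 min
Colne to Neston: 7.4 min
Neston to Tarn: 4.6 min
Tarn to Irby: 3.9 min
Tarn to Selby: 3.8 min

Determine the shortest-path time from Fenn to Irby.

Shortest distances from Fenn:
Fenn: 0
Colne: 6.8  (via Fenn)
Selby: 9.1  (via Fenn)
Jorvik: 11.2  (via Selby)
Tarn: 12.9  (via Selby)
Ulver: 14  (via Selby)
Neston: 14.2  (via Colne)
Irby: 16.8  (via Tarn)
Shortest route: Fenn → Selby → Tarn → Irby = 16.8 min.

16.8 min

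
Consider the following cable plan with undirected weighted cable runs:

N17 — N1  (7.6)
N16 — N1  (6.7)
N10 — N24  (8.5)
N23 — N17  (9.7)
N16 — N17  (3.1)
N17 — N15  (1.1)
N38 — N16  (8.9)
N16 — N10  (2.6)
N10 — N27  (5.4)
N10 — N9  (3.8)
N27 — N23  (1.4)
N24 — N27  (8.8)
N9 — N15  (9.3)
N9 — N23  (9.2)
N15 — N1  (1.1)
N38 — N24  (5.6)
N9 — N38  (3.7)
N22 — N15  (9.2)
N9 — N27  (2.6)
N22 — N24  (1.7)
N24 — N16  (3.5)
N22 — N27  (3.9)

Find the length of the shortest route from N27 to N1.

13

Candidate routes:
N27 - N10 - N16 - N17 - N15 - N1: 5.4+2.6+3.1+1.1+1.1 = 13.3
N27 - N9 - N15 - N1: 2.6+9.3+1.1 = 13
The minimum is 13 via N27 - N9 - N15 - N1.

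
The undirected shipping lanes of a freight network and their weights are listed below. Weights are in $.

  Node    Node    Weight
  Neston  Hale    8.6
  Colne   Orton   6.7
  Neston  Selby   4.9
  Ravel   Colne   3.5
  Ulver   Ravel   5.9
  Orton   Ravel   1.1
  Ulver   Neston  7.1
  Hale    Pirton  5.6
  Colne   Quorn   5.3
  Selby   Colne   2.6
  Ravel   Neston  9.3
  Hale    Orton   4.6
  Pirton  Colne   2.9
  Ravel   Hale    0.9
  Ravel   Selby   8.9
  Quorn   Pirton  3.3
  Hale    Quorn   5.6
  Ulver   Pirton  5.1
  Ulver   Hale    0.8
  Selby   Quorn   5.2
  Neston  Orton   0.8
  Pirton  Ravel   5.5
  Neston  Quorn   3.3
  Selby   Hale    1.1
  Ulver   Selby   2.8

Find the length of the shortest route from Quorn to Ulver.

$6.4

Running Dijkstra from Quorn:
Quorn: 0
Pirton: 3.3  (via Quorn)
Neston: 3.3  (via Quorn)
Orton: 4.1  (via Neston)
Ravel: 5.2  (via Orton)
Selby: 5.2  (via Quorn)
Colne: 5.3  (via Quorn)
Hale: 5.6  (via Quorn)
Ulver: 6.4  (via Hale)
Shortest route: Quorn–Hale–Ulver = $6.4.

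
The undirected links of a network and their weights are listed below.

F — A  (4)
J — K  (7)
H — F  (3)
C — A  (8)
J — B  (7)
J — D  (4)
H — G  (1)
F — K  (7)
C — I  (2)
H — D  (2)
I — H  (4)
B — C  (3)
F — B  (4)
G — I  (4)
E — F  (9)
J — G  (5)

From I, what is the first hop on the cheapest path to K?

Compare a few routes:
I → G → J → K: 4+5+7 = 16
I → C → B → F → K: 2+3+4+7 = 16
I → G → H → F → K: 4+1+3+7 = 15
I → H → F → K: 4+3+7 = 14
The minimum is 14 via I → H → F → K.
So from I the first move is to H.

H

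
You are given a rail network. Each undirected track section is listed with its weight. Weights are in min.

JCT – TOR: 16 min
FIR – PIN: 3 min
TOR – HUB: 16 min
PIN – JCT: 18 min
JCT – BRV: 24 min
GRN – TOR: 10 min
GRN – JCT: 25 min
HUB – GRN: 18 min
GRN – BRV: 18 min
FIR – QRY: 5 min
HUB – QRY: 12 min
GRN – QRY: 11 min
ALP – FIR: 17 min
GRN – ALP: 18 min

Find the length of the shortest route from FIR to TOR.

26 min

Candidate routes:
FIR - QRY - HUB - TOR: 5+12+16 = 33
FIR - ALP - GRN - TOR: 17+18+10 = 45
FIR - PIN - JCT - TOR: 3+18+16 = 37
FIR - QRY - GRN - TOR: 5+11+10 = 26
Cheapest is FIR - QRY - GRN - TOR at 26 min.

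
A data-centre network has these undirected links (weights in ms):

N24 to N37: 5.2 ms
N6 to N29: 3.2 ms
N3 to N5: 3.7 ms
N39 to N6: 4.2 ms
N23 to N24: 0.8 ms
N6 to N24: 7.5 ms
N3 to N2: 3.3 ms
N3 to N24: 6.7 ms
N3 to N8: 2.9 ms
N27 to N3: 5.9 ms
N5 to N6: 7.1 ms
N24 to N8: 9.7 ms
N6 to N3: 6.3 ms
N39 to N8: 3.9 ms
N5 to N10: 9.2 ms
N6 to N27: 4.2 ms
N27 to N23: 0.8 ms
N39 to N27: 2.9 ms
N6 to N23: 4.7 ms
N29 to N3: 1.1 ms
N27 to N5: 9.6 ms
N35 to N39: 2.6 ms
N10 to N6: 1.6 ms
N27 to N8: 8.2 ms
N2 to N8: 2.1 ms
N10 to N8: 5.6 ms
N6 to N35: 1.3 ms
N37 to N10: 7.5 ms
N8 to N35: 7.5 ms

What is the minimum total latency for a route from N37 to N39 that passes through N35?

13 ms

Best N37 to N35: N37 → N10 → N6 → N35 costing 10.4
Best N35 to N39: N35 → N39 costing 2.6
Total via N35: 10.4 + 2.6 = 13 ms.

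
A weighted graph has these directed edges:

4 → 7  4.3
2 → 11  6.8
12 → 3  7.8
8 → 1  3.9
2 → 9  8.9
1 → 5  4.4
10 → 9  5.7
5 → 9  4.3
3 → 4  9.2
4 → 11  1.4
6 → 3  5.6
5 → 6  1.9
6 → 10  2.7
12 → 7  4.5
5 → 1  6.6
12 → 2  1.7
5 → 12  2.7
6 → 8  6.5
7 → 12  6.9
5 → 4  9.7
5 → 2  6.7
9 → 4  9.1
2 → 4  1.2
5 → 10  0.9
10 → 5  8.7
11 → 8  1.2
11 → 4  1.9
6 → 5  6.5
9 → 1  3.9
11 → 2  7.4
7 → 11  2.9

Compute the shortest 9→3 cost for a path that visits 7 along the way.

28.1

Shortest 9→7: 9–4–7 = 13.4
Best 7 to 3: 7–12–3 costing 14.7
Total via 7: 13.4 + 14.7 = 28.1.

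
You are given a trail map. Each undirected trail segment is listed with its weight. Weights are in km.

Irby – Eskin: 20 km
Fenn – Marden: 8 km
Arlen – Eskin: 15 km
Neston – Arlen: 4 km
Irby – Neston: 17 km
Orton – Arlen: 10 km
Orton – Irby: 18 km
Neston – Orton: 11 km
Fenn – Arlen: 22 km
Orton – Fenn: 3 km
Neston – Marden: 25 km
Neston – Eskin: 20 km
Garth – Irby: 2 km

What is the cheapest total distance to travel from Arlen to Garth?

23 km

Running Dijkstra from Arlen:
Arlen: 0
Neston: 4  (via Arlen)
Orton: 10  (via Arlen)
Fenn: 13  (via Orton)
Eskin: 15  (via Arlen)
Marden: 21  (via Fenn)
Irby: 21  (via Neston)
Garth: 23  (via Irby)
Shortest route: Arlen → Neston → Irby → Garth = 23 km.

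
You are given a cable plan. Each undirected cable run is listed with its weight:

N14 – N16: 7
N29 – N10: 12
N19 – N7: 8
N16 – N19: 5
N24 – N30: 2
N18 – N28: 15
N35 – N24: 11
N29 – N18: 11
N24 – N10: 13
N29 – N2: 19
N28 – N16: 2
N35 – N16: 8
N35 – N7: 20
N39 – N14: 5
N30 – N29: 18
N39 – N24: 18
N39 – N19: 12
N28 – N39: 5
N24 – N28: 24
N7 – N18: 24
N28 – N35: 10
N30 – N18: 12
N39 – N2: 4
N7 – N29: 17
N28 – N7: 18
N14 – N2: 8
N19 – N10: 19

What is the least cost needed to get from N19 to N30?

26

Running Dijkstra from N19:
N19: 0
N16: 5  (via N19)
N28: 7  (via N16)
N7: 8  (via N19)
N39: 12  (via N19)
N14: 12  (via N16)
N35: 13  (via N16)
N2: 16  (via N39)
N10: 19  (via N19)
N18: 22  (via N28)
N24: 24  (via N35)
N29: 25  (via N7)
N30: 26  (via N24)
Shortest route: N19–N16–N35–N24–N30 = 26.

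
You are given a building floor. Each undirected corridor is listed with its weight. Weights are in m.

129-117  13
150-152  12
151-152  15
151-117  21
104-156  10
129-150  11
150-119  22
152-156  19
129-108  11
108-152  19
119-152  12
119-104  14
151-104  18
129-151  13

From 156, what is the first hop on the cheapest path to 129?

Compare a few routes:
156 → 152 → 151 → 129: 19+15+13 = 47
156 → 152 → 150 → 129: 19+12+11 = 42
156 → 104 → 151 → 129: 10+18+13 = 41
Cheapest is 156 → 104 → 151 → 129 at 41 m.
So from 156 the first move is to 104.

104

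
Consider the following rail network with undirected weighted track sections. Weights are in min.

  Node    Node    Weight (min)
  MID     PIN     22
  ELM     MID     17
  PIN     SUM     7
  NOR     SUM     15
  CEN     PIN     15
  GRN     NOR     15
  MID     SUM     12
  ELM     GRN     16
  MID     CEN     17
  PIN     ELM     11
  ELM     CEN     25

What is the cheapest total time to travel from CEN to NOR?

Shortest distances from CEN:
CEN: 0
PIN: 15  (via CEN)
MID: 17  (via CEN)
SUM: 22  (via PIN)
ELM: 25  (via CEN)
NOR: 37  (via SUM)
Shortest route: CEN–PIN–SUM–NOR = 37 min.

37 min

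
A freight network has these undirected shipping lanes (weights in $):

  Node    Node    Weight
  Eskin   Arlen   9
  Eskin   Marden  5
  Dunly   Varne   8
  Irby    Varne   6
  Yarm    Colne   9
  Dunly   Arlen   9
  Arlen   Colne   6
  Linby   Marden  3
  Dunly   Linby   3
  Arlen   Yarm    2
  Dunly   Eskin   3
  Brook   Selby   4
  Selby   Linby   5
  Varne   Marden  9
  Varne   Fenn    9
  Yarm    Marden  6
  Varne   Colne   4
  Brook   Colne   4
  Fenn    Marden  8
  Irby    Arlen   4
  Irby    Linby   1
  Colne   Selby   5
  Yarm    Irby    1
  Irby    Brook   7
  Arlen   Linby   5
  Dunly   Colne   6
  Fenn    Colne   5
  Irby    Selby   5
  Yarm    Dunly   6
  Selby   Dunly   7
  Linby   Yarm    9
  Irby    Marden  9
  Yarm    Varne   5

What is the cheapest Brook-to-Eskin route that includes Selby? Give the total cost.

Shortest Brook→Selby: Brook → Selby = 4
Shortest Selby→Eskin: Selby → Dunly → Eskin = 10
Total via Selby: 4 + 10 = $14.

$14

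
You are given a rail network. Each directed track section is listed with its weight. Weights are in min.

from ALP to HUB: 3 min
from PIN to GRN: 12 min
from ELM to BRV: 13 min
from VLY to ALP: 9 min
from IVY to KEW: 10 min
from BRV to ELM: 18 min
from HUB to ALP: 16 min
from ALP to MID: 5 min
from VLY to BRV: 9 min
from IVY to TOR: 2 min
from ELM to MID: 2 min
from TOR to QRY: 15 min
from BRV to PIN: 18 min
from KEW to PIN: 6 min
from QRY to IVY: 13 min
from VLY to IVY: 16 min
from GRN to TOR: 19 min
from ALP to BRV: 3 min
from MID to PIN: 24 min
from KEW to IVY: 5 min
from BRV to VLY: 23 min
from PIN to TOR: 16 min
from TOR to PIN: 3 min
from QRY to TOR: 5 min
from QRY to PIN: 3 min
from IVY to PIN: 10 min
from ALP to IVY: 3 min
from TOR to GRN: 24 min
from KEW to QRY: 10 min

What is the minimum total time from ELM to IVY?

48 min

Compare a few routes:
ELM - BRV - VLY - ALP - IVY: 13+23+9+3 = 48
ELM - BRV - VLY - IVY: 13+23+16 = 52
ELM - MID - PIN - TOR - QRY - IVY: 2+24+16+15+13 = 70
ELM - BRV - PIN - TOR - QRY - IVY: 13+18+16+15+13 = 75
Cheapest is ELM - BRV - VLY - ALP - IVY at 48 min.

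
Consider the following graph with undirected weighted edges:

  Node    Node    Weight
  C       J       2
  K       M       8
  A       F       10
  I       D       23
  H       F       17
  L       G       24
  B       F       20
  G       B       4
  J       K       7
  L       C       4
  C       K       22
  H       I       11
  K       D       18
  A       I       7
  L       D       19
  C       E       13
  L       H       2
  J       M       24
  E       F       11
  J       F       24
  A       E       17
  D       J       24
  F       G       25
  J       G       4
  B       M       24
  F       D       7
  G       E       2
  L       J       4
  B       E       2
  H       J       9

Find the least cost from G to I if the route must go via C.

23

Shortest G→C: G–J–C = 6
Shortest C→I: C–L–H–I = 17
Total via C: 6 + 17 = 23.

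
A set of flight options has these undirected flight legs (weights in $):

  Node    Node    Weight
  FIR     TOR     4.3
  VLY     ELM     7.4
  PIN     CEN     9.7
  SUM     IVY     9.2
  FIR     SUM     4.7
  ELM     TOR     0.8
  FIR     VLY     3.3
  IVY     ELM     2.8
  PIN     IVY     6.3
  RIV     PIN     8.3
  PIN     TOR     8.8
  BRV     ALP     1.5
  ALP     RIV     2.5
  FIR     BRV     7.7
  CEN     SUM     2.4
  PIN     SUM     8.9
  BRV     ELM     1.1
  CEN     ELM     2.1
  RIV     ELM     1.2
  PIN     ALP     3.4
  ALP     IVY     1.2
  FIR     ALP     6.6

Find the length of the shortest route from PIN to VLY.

$13.3

Compare a few routes:
PIN–ALP–RIV–ELM–VLY: 3.4+2.5+1.2+7.4 = 14.5
PIN–ALP–BRV–ELM–TOR–FIR–VLY: 3.4+1.5+1.1+0.8+4.3+3.3 = 14.4
PIN–ALP–FIR–VLY: 3.4+6.6+3.3 = 13.3
PIN–ALP–BRV–ELM–VLY: 3.4+1.5+1.1+7.4 = 13.4
Cheapest is PIN–ALP–FIR–VLY at $13.3.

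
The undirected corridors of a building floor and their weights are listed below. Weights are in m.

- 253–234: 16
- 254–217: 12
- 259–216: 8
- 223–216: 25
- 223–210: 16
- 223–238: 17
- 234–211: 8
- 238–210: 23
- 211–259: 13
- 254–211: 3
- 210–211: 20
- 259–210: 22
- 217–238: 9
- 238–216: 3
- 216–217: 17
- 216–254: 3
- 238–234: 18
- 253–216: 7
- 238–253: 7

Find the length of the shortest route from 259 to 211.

13 m

Enumerating some paths:
259–216–254–211: 8+3+3 = 14
259–211: 13 = 13
The minimum is 13 m via 259–211.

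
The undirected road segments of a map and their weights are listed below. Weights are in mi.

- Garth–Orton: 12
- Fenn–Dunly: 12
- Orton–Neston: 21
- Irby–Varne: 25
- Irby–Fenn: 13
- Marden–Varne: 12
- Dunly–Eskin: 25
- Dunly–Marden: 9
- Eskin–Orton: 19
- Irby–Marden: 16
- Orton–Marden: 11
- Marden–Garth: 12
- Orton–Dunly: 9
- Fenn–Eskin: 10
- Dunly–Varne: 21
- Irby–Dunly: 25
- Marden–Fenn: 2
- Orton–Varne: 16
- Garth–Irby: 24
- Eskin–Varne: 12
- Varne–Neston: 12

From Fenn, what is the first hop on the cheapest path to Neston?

Marden

Enumerating some paths:
Fenn → Marden → Varne → Neston: 2+12+12 = 26
Fenn → Eskin → Varne → Neston: 10+12+12 = 34
Fenn → Marden → Orton → Neston: 2+11+21 = 34
The minimum is 26 mi via Fenn → Marden → Varne → Neston.
So from Fenn the first move is to Marden.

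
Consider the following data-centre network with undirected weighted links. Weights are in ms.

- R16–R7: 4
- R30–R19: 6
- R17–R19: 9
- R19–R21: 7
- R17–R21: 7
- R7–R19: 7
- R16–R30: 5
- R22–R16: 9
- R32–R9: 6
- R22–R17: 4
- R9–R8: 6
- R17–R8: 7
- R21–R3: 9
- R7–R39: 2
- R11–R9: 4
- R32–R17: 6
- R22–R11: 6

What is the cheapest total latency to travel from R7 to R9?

Enumerating some paths:
R7 - R19 - R17 - R8 - R9: 7+9+7+6 = 29
R7 - R16 - R22 - R11 - R9: 4+9+6+4 = 23
R7 - R19 - R17 - R32 - R9: 7+9+6+6 = 28
Cheapest is R7 - R16 - R22 - R11 - R9 at 23 ms.

23 ms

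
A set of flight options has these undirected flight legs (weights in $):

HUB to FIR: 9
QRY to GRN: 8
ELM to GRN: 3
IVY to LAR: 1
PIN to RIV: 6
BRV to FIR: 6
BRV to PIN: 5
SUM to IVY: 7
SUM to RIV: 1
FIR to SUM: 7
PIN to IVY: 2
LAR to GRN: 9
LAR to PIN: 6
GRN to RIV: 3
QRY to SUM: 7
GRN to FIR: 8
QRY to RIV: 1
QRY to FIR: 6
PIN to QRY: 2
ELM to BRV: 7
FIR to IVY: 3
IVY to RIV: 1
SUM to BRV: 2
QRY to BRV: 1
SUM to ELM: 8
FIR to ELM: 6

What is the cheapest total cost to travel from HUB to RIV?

Candidate routes:
HUB - FIR - SUM - RIV: 9+7+1 = 17
HUB - FIR - IVY - RIV: 9+3+1 = 13
HUB - FIR - IVY - PIN - QRY - RIV: 9+3+2+2+1 = 17
HUB - FIR - QRY - RIV: 9+6+1 = 16
The minimum is $13 via HUB - FIR - IVY - RIV.

$13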